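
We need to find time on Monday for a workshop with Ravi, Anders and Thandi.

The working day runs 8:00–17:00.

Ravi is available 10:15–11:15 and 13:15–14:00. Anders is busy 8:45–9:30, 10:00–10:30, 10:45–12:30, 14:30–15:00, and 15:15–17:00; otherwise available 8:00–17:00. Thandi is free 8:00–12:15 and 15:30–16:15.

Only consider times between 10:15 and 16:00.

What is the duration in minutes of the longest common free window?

15 minutes

Anders free within 08:00–17:00: 08:00–08:45, 09:30–10:00, 10:30–10:45, 12:30–14:30, 15:00–15:15.
Ravi ∩ Anders: 10:30–10:45, 13:15–14:00.
Ravi ∩ Anders ∩ Thandi: 10:30–10:45.
Restricted to 10:15–16:00: 10:30–10:45.
Single common window of 15 minutes.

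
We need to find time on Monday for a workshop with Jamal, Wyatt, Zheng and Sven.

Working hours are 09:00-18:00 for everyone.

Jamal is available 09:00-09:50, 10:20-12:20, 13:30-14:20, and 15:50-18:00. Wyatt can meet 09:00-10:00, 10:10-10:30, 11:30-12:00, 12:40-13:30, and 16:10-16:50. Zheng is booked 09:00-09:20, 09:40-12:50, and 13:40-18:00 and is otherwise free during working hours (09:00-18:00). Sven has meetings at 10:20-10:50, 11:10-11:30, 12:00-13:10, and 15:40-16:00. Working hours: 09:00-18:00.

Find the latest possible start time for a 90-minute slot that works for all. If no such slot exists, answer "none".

Zheng free within 09:00–18:00: 09:20–09:40, 12:50–13:40.
Sven free within 09:00–18:00: 09:00–10:20, 10:50–11:10, 11:30–12:00, 13:10–15:40, 16:00–18:00.
Jamal ∩ Wyatt: 09:00–09:50, 10:20–10:30, 11:30–12:00, 16:10–16:50.
Jamal ∩ Wyatt ∩ Zheng: 09:20–09:40.
Jamal ∩ Wyatt ∩ Zheng ∩ Sven: 09:20–09:40.
Windows ≥ 90 min: (none).

none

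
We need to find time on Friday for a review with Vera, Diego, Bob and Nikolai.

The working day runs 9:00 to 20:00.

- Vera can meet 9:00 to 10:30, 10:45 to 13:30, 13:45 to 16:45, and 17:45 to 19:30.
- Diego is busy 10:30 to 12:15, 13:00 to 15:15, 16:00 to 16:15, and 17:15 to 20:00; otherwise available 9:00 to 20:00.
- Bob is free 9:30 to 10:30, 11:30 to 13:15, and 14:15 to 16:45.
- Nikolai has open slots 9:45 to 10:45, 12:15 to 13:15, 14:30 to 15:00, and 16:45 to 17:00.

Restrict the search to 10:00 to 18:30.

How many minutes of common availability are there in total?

75 minutes

Diego free within 09:00–20:00: 09:00–10:30, 12:15–13:00, 15:15–16:00, 16:15–17:15.
Vera ∩ Diego: 09:00–10:30, 12:15–13:00, 15:15–16:00, 16:15–16:45.
Vera ∩ Diego ∩ Bob: 09:30–10:30, 12:15–13:00, 15:15–16:00, 16:15–16:45.
Vera ∩ Diego ∩ Bob ∩ Nikolai: 09:45–10:30, 12:15–13:00.
Restricted to 10:00–18:30: 10:00–10:30, 12:15–13:00.
Total common minutes: 30 + 45 = 75.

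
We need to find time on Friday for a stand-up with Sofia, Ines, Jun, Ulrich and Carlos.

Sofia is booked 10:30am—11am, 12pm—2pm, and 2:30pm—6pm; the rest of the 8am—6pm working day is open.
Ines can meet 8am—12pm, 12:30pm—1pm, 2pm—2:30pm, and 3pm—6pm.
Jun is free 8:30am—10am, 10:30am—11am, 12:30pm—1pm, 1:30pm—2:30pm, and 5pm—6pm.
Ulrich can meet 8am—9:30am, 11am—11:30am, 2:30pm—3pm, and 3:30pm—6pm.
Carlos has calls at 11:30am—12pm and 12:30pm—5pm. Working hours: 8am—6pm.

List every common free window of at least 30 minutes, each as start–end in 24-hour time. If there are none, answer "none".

Sofia free within 08:00–18:00: 08:00–10:30, 11:00–12:00, 14:00–14:30.
Carlos free within 08:00–18:00: 08:00–11:30, 12:00–12:30, 17:00–18:00.
Sofia ∩ Ines: 08:00–10:30, 11:00–12:00, 14:00–14:30.
Sofia ∩ Ines ∩ Jun: 08:30–10:00, 14:00–14:30.
Sofia ∩ Ines ∩ Jun ∩ Ulrich: 08:30–09:30.
Sofia ∩ Ines ∩ Jun ∩ Ulrich ∩ Carlos: 08:30–09:30.
Windows ≥ 30 min: 08:30–09:30.

08:30–09:30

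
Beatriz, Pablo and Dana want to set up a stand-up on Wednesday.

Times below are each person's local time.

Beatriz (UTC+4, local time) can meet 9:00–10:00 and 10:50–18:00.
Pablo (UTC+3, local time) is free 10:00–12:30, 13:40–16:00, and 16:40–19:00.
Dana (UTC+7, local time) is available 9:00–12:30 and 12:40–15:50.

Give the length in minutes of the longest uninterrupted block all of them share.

110 minutes

Beatriz → UTC: 05:00–06:00, 06:50–14:00.
Pablo → UTC: 07:00–09:30, 10:40–13:00, 13:40–16:00.
Dana → UTC: 02:00–05:30, 05:40–08:50.
Beatriz ∩ Pablo: 07:00–09:30, 10:40–13:00, 13:40–14:00.
Beatriz ∩ Pablo ∩ Dana: 07:00–08:50.
Single common window of 110 minutes.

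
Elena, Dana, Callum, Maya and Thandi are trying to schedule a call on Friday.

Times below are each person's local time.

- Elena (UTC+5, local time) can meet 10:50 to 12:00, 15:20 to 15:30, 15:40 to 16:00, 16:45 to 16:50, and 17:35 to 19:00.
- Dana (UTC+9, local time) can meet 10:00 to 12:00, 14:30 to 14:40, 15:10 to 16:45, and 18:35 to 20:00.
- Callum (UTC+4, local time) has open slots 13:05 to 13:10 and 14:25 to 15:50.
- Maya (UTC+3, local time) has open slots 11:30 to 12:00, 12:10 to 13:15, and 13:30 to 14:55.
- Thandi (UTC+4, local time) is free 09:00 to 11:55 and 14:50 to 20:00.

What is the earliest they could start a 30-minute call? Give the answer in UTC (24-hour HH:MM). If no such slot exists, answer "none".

none

Elena → UTC: 05:50–07:00, 10:20–10:30, 10:40–11:00, 11:45–11:50, 12:35–14:00.
Dana → UTC: 01:00–03:00, 05:30–05:40, 06:10–07:45, 09:35–11:00.
Callum → UTC: 09:05–09:10, 10:25–11:50.
Maya → UTC: 08:30–09:00, 09:10–10:15, 10:30–11:55.
Thandi → UTC: 05:00–07:55, 10:50–16:00.
Elena ∩ Dana: 06:10–07:00, 10:20–10:30, 10:40–11:00.
Elena ∩ Dana ∩ Callum: 10:25–10:30, 10:40–11:00.
Elena ∩ Dana ∩ Callum ∩ Maya: 10:40–11:00.
Elena ∩ Dana ∩ Callum ∩ Maya ∩ Thandi: 10:50–11:00.
Windows ≥ 30 min: (none).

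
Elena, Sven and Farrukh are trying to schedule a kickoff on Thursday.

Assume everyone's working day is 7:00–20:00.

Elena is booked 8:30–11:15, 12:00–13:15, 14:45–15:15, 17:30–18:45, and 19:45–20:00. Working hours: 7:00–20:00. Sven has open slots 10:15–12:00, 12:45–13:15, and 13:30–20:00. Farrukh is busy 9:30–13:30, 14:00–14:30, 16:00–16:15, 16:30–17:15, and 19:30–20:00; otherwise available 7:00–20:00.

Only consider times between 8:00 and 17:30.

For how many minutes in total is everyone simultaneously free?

Elena free within 07:00–20:00: 07:00–08:30, 11:15–12:00, 13:15–14:45, 15:15–17:30, 18:45–19:45.
Farrukh free within 07:00–20:00: 07:00–09:30, 13:30–14:00, 14:30–16:00, 16:15–16:30, 17:15–19:30.
Elena ∩ Sven: 11:15–12:00, 13:30–14:45, 15:15–17:30, 18:45–19:45.
Elena ∩ Sven ∩ Farrukh: 13:30–14:00, 14:30–14:45, 15:15–16:00, 16:15–16:30, 17:15–17:30, 18:45–19:30.
Restricted to 08:00–17:30: 13:30–14:00, 14:30–14:45, 15:15–16:00, 16:15–16:30, 17:15–17:30.
Total common minutes: 30 + 15 + 45 + 15 + 15 = 120.

120 minutes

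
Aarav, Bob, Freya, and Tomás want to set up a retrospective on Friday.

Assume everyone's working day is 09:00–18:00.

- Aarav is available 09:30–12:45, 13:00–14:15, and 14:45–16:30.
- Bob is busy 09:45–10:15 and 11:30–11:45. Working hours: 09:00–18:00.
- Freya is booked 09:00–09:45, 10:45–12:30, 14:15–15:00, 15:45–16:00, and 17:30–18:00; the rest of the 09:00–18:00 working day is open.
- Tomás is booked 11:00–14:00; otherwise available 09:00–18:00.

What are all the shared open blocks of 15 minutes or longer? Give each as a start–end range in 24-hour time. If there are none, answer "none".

10:15–10:45, 14:00–14:15, 15:00–15:45, 16:00–16:30

Bob free within 09:00–18:00: 09:00–09:45, 10:15–11:30, 11:45–18:00.
Freya free within 09:00–18:00: 09:45–10:45, 12:30–14:15, 15:00–15:45, 16:00–17:30.
Tomás free within 09:00–18:00: 09:00–11:00, 14:00–18:00.
Aarav ∩ Bob: 09:30–09:45, 10:15–11:30, 11:45–12:45, 13:00–14:15, 14:45–16:30.
Aarav ∩ Bob ∩ Freya: 10:15–10:45, 12:30–12:45, 13:00–14:15, 15:00–15:45, 16:00–16:30.
Aarav ∩ Bob ∩ Freya ∩ Tomás: 10:15–10:45, 14:00–14:15, 15:00–15:45, 16:00–16:30.
Windows ≥ 15 min: 10:15–10:45, 14:00–14:15, 15:00–15:45, 16:00–16:30.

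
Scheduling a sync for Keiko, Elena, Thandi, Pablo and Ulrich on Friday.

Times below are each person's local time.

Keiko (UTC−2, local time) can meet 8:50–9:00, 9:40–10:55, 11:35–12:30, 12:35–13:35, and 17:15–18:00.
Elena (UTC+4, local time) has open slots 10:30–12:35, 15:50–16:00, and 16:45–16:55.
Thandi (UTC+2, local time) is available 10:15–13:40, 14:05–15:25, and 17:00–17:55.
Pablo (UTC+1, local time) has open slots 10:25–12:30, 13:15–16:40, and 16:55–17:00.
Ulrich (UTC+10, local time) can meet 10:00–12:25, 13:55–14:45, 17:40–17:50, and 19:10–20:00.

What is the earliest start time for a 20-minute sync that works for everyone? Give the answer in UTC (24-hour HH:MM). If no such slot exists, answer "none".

none

Keiko → UTC: 10:50–11:00, 11:40–12:55, 13:35–14:30, 14:35–15:35, 19:15–20:00.
Elena → UTC: 06:30–08:35, 11:50–12:00, 12:45–12:55.
Thandi → UTC: 08:15–11:40, 12:05–13:25, 15:00–15:55.
Pablo → UTC: 09:25–11:30, 12:15–15:40, 15:55–16:00.
Ulrich → UTC: 00:00–02:25, 03:55–04:45, 07:40–07:50, 09:10–10:00.
Keiko ∩ Elena: 11:50–12:00, 12:45–12:55.
Keiko ∩ Elena ∩ Thandi: 12:45–12:55.
Keiko ∩ Elena ∩ Thandi ∩ Pablo: 12:45–12:55.
Keiko ∩ Elena ∩ Thandi ∩ Pablo ∩ Ulrich: (none).
Windows ≥ 20 min: (none).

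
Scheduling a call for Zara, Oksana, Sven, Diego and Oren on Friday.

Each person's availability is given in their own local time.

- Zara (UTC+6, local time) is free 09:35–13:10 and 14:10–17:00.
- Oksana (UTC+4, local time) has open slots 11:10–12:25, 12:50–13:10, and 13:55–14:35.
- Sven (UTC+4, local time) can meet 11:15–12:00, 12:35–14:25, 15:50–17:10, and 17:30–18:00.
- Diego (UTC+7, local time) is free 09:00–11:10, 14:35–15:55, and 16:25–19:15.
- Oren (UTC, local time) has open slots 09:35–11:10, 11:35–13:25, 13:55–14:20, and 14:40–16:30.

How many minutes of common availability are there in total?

30 minutes

Zara → UTC: 03:35–07:10, 08:10–11:00.
Oksana → UTC: 07:10–08:25, 08:50–09:10, 09:55–10:35.
Sven → UTC: 07:15–08:00, 08:35–10:25, 11:50–13:10, 13:30–14:00.
Diego → UTC: 02:00–04:10, 07:35–08:55, 09:25–12:15.
Oren → UTC: 09:35–11:10, 11:35–13:25, 13:55–14:20, 14:40–16:30.
Zara ∩ Oksana: 08:10–08:25, 08:50–09:10, 09:55–10:35.
Zara ∩ Oksana ∩ Sven: 08:50–09:10, 09:55–10:25.
Zara ∩ Oksana ∩ Sven ∩ Diego: 08:50–08:55, 09:55–10:25.
Zara ∩ Oksana ∩ Sven ∩ Diego ∩ Oren: 09:55–10:25.
Total common minutes: 30.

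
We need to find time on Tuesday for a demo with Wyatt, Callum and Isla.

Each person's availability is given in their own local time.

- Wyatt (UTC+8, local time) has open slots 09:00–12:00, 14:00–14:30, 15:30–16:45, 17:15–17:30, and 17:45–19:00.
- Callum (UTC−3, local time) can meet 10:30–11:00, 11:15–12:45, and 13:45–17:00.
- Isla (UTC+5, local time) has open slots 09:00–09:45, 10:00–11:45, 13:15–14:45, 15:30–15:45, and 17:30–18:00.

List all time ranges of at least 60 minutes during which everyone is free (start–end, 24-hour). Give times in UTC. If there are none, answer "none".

Wyatt → UTC: 01:00–04:00, 06:00–06:30, 07:30–08:45, 09:15–09:30, 09:45–11:00.
Callum → UTC: 13:30–14:00, 14:15–15:45, 16:45–20:00.
Isla → UTC: 04:00–04:45, 05:00–06:45, 08:15–09:45, 10:30–10:45, 12:30–13:00.
Wyatt ∩ Callum: (none).
Wyatt ∩ Callum ∩ Isla: (none).
Windows ≥ 60 min: (none).

none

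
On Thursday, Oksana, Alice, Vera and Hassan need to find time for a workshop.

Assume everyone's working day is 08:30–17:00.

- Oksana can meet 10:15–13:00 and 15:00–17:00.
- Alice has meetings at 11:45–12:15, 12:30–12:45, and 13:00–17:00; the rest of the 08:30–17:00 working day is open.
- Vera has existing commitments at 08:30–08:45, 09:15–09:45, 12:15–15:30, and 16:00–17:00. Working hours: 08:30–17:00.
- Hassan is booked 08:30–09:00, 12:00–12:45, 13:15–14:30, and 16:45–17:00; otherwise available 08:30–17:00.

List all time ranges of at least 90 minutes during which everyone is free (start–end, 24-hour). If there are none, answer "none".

10:15–11:45

Alice free within 08:30–17:00: 08:30–11:45, 12:15–12:30, 12:45–13:00.
Vera free within 08:30–17:00: 08:45–09:15, 09:45–12:15, 15:30–16:00.
Hassan free within 08:30–17:00: 09:00–12:00, 12:45–13:15, 14:30–16:45.
Oksana ∩ Alice: 10:15–11:45, 12:15–12:30, 12:45–13:00.
Oksana ∩ Alice ∩ Vera: 10:15–11:45.
Oksana ∩ Alice ∩ Vera ∩ Hassan: 10:15–11:45.
Windows ≥ 90 min: 10:15–11:45.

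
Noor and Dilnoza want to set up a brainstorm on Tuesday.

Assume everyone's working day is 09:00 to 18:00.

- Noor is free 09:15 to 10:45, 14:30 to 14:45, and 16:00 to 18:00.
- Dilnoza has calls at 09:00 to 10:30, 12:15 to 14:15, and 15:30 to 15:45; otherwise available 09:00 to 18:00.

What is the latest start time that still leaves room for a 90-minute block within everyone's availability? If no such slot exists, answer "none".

Dilnoza free within 09:00–18:00: 10:30–12:15, 14:15–15:30, 15:45–18:00.
Noor ∩ Dilnoza: 10:30–10:45, 14:30–14:45, 16:00–18:00.
Windows ≥ 90 min: 16:00–18:00.
Latest start in the last window 16:00–18:00 is 18:00 − 90 min = 16:30.

16:30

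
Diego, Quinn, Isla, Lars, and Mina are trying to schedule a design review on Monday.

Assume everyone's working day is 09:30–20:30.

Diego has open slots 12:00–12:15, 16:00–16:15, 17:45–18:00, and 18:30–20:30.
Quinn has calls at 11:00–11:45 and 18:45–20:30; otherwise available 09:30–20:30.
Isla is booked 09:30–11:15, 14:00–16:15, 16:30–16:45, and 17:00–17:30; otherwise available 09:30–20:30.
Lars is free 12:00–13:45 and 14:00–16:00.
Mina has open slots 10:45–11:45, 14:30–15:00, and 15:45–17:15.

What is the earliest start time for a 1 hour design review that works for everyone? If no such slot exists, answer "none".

Quinn free within 09:30–20:30: 09:30–11:00, 11:45–18:45.
Isla free within 09:30–20:30: 11:15–14:00, 16:15–16:30, 16:45–17:00, 17:30–20:30.
Diego ∩ Quinn: 12:00–12:15, 16:00–16:15, 17:45–18:00, 18:30–18:45.
Diego ∩ Quinn ∩ Isla: 12:00–12:15, 17:45–18:00, 18:30–18:45.
Diego ∩ Quinn ∩ Isla ∩ Lars: 12:00–12:15.
Diego ∩ Quinn ∩ Isla ∩ Lars ∩ Mina: (none).
Windows ≥ 60 min: (none).

none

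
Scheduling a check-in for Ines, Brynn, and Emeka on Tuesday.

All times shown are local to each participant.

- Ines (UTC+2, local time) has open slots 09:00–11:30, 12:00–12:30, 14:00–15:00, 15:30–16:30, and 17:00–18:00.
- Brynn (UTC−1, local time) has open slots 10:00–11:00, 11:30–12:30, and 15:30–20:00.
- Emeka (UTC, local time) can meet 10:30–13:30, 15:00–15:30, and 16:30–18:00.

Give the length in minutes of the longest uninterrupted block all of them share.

Ines → UTC: 07:00–09:30, 10:00–10:30, 12:00–13:00, 13:30–14:30, 15:00–16:00.
Brynn → UTC: 11:00–12:00, 12:30–13:30, 16:30–21:00.
Emeka → UTC: 10:30–13:30, 15:00–15:30, 16:30–18:00.
Ines ∩ Brynn: 12:30–13:00.
Ines ∩ Brynn ∩ Emeka: 12:30–13:00.
Single common window of 30 minutes.

30 minutes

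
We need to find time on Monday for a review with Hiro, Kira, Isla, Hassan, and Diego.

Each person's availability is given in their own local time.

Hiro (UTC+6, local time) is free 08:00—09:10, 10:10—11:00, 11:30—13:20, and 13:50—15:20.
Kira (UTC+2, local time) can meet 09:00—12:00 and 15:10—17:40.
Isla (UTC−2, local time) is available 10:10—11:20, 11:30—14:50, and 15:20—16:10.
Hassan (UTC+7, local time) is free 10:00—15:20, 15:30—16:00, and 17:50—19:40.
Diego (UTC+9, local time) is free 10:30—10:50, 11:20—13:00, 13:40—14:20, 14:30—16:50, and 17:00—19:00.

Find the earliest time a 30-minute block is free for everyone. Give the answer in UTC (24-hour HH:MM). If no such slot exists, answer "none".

none

Hiro → UTC: 02:00–03:10, 04:10–05:00, 05:30–07:20, 07:50–09:20.
Kira → UTC: 07:00–10:00, 13:10–15:40.
Isla → UTC: 12:10–13:20, 13:30–16:50, 17:20–18:10.
Hassan → UTC: 03:00–08:20, 08:30–09:00, 10:50–12:40.
Diego → UTC: 01:30–01:50, 02:20–04:00, 04:40–05:20, 05:30–07:50, 08:00–10:00.
Hiro ∩ Kira: 07:00–07:20, 07:50–09:20.
Hiro ∩ Kira ∩ Isla: (none).
Hiro ∩ Kira ∩ Isla ∩ Hassan: (none).
Hiro ∩ Kira ∩ Isla ∩ Hassan ∩ Diego: (none).
Windows ≥ 30 min: (none).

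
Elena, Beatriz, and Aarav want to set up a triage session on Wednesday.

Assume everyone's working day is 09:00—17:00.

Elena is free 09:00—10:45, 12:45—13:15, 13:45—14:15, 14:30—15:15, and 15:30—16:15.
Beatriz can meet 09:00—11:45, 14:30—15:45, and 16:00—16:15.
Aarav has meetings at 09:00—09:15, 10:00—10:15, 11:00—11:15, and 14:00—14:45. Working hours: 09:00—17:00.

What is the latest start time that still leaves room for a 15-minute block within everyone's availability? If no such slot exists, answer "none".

16:00

Aarav free within 09:00–17:00: 09:15–10:00, 10:15–11:00, 11:15–14:00, 14:45–17:00.
Elena ∩ Beatriz: 09:00–10:45, 14:30–15:15, 15:30–15:45, 16:00–16:15.
Elena ∩ Beatriz ∩ Aarav: 09:15–10:00, 10:15–10:45, 14:45–15:15, 15:30–15:45, 16:00–16:15.
Windows ≥ 15 min: 09:15–10:00, 10:15–10:45, 14:45–15:15, 15:30–15:45, 16:00–16:15.
Latest start in the last window 16:00–16:15 is 16:15 − 15 min = 16:00.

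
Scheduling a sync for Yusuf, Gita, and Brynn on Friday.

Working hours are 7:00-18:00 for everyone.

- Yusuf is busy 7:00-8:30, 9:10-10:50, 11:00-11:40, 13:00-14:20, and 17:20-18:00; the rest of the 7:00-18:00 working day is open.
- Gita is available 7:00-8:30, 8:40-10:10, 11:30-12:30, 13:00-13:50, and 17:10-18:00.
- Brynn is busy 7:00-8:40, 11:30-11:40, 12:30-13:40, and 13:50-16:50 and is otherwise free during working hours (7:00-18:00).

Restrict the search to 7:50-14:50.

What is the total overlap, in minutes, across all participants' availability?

80 minutes

Yusuf free within 07:00–18:00: 08:30–09:10, 10:50–11:00, 11:40–13:00, 14:20–17:20.
Brynn free within 07:00–18:00: 08:40–11:30, 11:40–12:30, 13:40–13:50, 16:50–18:00.
Yusuf ∩ Gita: 08:40–09:10, 11:40–12:30, 17:10–17:20.
Yusuf ∩ Gita ∩ Brynn: 08:40–09:10, 11:40–12:30, 17:10–17:20.
Restricted to 07:50–14:50: 08:40–09:10, 11:40–12:30.
Total common minutes: 30 + 50 = 80.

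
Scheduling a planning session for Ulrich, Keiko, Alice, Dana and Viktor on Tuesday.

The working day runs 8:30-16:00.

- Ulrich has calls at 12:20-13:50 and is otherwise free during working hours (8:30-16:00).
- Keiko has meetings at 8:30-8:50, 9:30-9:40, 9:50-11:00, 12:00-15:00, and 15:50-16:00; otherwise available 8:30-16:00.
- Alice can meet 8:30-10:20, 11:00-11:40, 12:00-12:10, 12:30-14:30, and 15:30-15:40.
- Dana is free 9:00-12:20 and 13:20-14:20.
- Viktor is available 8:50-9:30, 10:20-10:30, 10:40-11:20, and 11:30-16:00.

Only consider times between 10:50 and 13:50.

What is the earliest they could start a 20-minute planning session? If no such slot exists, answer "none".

Ulrich free within 08:30–16:00: 08:30–12:20, 13:50–16:00.
Keiko free within 08:30–16:00: 08:50–09:30, 09:40–09:50, 11:00–12:00, 15:00–15:50.
Ulrich ∩ Keiko: 08:50–09:30, 09:40–09:50, 11:00–12:00, 15:00–15:50.
Ulrich ∩ Keiko ∩ Alice: 08:50–09:30, 09:40–09:50, 11:00–11:40, 15:30–15:40.
Ulrich ∩ Keiko ∩ Alice ∩ Dana: 09:00–09:30, 09:40–09:50, 11:00–11:40.
Ulrich ∩ Keiko ∩ Alice ∩ Dana ∩ Viktor: 09:00–09:30, 11:00–11:20, 11:30–11:40.
Restricted to 10:50–13:50: 11:00–11:20, 11:30–11:40.
Windows ≥ 20 min: 11:00–11:20.
Earliest such window starts at 11:00.

11:00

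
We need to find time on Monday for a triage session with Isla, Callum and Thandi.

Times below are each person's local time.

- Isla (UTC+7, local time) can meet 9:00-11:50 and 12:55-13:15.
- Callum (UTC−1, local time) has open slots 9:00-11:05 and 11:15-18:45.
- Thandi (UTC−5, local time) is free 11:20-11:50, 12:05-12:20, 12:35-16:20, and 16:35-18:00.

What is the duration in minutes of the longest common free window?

0 minutes

Isla → UTC: 02:00–04:50, 05:55–06:15.
Callum → UTC: 10:00–12:05, 12:15–19:45.
Thandi → UTC: 16:20–16:50, 17:05–17:20, 17:35–21:20, 21:35–23:00.
Isla ∩ Callum: (none).
Isla ∩ Callum ∩ Thandi: (none).
No common window.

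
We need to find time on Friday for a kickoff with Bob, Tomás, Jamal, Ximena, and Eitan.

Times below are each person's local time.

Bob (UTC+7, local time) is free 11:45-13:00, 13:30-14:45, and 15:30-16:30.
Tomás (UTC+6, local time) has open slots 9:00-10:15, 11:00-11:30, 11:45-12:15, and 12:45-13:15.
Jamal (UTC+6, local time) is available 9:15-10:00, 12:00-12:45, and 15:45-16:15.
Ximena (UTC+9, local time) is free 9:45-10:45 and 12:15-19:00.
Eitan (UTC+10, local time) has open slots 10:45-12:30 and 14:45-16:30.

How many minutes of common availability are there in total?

Bob → UTC: 04:45–06:00, 06:30–07:45, 08:30–09:30.
Tomás → UTC: 03:00–04:15, 05:00–05:30, 05:45–06:15, 06:45–07:15.
Jamal → UTC: 03:15–04:00, 06:00–06:45, 09:45–10:15.
Ximena → UTC: 00:45–01:45, 03:15–10:00.
Eitan → UTC: 00:45–02:30, 04:45–06:30.
Bob ∩ Tomás: 05:00–05:30, 05:45–06:00, 06:45–07:15.
Bob ∩ Tomás ∩ Jamal: (none).
Bob ∩ Tomás ∩ Jamal ∩ Ximena: (none).
Bob ∩ Tomás ∩ Jamal ∩ Ximena ∩ Eitan: (none).
Total common minutes: 0.

0 minutes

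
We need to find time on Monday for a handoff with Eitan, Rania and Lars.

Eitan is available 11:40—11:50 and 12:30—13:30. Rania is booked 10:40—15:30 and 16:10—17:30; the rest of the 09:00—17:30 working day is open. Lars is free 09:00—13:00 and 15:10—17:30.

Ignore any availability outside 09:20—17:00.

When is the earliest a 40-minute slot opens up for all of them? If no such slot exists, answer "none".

none

Rania free within 09:00–17:30: 09:00–10:40, 15:30–16:10.
Eitan ∩ Rania: (none).
Eitan ∩ Rania ∩ Lars: (none).
Restricted to 09:20–17:00: (none).
Windows ≥ 40 min: (none).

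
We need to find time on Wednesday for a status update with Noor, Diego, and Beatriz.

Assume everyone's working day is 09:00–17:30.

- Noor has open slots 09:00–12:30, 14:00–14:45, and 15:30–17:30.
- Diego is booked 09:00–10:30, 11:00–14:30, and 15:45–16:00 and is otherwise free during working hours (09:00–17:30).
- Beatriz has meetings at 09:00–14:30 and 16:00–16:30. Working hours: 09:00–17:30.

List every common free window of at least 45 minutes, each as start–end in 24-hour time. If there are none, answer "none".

Diego free within 09:00–17:30: 10:30–11:00, 14:30–15:45, 16:00–17:30.
Beatriz free within 09:00–17:30: 14:30–16:00, 16:30–17:30.
Noor ∩ Diego: 10:30–11:00, 14:30–14:45, 15:30–15:45, 16:00–17:30.
Noor ∩ Diego ∩ Beatriz: 14:30–14:45, 15:30–15:45, 16:30–17:30.
Windows ≥ 45 min: 16:30–17:30.

16:30–17:30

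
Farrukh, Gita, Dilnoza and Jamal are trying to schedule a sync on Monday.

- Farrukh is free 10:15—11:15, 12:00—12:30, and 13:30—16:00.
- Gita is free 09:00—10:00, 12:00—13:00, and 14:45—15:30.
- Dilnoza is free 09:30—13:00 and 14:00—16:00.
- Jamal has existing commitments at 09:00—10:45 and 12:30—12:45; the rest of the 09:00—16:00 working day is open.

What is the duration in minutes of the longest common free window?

45 minutes

Jamal free within 09:00–16:00: 10:45–12:30, 12:45–16:00.
Farrukh ∩ Gita: 12:00–12:30, 14:45–15:30.
Farrukh ∩ Gita ∩ Dilnoza: 12:00–12:30, 14:45–15:30.
Farrukh ∩ Gita ∩ Dilnoza ∩ Jamal: 12:00–12:30, 14:45–15:30.
Common window lengths: 30, 45 min; longest is 45.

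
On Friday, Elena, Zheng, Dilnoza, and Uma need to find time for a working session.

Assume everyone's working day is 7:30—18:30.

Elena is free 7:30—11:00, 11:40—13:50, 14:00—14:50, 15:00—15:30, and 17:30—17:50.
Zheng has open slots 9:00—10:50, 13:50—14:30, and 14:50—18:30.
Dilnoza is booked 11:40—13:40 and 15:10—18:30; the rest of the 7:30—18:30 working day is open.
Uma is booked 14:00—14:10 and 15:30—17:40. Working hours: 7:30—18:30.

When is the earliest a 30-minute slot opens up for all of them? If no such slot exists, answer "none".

Dilnoza free within 07:30–18:30: 07:30–11:40, 13:40–15:10.
Uma free within 07:30–18:30: 07:30–14:00, 14:10–15:30, 17:40–18:30.
Elena ∩ Zheng: 09:00–10:50, 14:00–14:30, 15:00–15:30, 17:30–17:50.
Elena ∩ Zheng ∩ Dilnoza: 09:00–10:50, 14:00–14:30, 15:00–15:10.
Elena ∩ Zheng ∩ Dilnoza ∩ Uma: 09:00–10:50, 14:10–14:30, 15:00–15:10.
Windows ≥ 30 min: 09:00–10:50.
Earliest such window starts at 09:00.

09:00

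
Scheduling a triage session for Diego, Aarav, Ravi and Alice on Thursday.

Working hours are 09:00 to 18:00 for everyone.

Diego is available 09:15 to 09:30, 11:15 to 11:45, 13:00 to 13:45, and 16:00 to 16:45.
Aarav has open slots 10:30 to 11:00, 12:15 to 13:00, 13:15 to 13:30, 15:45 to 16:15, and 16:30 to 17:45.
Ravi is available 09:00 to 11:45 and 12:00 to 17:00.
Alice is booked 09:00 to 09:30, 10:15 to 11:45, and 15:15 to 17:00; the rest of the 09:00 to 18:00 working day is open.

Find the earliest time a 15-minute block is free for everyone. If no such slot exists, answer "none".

Alice free within 09:00–18:00: 09:30–10:15, 11:45–15:15, 17:00–18:00.
Diego ∩ Aarav: 13:15–13:30, 16:00–16:15, 16:30–16:45.
Diego ∩ Aarav ∩ Ravi: 13:15–13:30, 16:00–16:15, 16:30–16:45.
Diego ∩ Aarav ∩ Ravi ∩ Alice: 13:15–13:30.
Windows ≥ 15 min: 13:15–13:30.
Earliest such window starts at 13:15.

13:15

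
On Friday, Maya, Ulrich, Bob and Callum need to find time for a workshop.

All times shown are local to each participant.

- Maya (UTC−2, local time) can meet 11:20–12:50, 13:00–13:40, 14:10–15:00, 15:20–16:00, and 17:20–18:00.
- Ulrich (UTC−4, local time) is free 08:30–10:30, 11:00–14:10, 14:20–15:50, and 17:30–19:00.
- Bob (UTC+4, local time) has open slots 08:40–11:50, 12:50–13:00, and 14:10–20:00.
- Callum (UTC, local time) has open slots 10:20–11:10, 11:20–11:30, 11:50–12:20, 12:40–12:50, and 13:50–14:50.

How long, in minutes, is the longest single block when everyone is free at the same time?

Maya → UTC: 13:20–14:50, 15:00–15:40, 16:10–17:00, 17:20–18:00, 19:20–20:00.
Ulrich → UTC: 12:30–14:30, 15:00–18:10, 18:20–19:50, 21:30–23:00.
Bob → UTC: 04:40–07:50, 08:50–09:00, 10:10–16:00.
Callum → UTC: 10:20–11:10, 11:20–11:30, 11:50–12:20, 12:40–12:50, 13:50–14:50.
Maya ∩ Ulrich: 13:20–14:30, 15:00–15:40, 16:10–17:00, 17:20–18:00, 19:20–19:50.
Maya ∩ Ulrich ∩ Bob: 13:20–14:30, 15:00–15:40.
Maya ∩ Ulrich ∩ Bob ∩ Callum: 13:50–14:30.
Single common window of 40 minutes.

40 minutes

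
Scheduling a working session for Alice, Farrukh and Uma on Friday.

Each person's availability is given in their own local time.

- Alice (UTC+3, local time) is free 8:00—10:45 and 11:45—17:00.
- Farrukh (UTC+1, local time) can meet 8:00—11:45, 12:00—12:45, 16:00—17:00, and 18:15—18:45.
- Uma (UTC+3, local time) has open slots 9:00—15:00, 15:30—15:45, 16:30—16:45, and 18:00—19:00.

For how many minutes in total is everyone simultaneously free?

210 minutes

Alice → UTC: 05:00–07:45, 08:45–14:00.
Farrukh → UTC: 07:00–10:45, 11:00–11:45, 15:00–16:00, 17:15–17:45.
Uma → UTC: 06:00–12:00, 12:30–12:45, 13:30–13:45, 15:00–16:00.
Alice ∩ Farrukh: 07:00–07:45, 08:45–10:45, 11:00–11:45.
Alice ∩ Farrukh ∩ Uma: 07:00–07:45, 08:45–10:45, 11:00–11:45.
Total common minutes: 45 + 120 + 45 = 210.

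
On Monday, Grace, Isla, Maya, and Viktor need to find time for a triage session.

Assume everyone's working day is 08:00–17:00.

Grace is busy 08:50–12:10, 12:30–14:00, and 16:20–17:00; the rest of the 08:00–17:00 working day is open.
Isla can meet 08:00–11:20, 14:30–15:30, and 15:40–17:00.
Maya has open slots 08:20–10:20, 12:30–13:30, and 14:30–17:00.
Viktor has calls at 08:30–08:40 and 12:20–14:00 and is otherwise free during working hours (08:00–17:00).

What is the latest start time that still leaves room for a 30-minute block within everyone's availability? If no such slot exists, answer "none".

Grace free within 08:00–17:00: 08:00–08:50, 12:10–12:30, 14:00–16:20.
Viktor free within 08:00–17:00: 08:00–08:30, 08:40–12:20, 14:00–17:00.
Grace ∩ Isla: 08:00–08:50, 14:30–15:30, 15:40–16:20.
Grace ∩ Isla ∩ Maya: 08:20–08:50, 14:30–15:30, 15:40–16:20.
Grace ∩ Isla ∩ Maya ∩ Viktor: 08:20–08:30, 08:40–08:50, 14:30–15:30, 15:40–16:20.
Windows ≥ 30 min: 14:30–15:30, 15:40–16:20.
Latest start in the last window 15:40–16:20 is 16:20 − 30 min = 15:50.

15:50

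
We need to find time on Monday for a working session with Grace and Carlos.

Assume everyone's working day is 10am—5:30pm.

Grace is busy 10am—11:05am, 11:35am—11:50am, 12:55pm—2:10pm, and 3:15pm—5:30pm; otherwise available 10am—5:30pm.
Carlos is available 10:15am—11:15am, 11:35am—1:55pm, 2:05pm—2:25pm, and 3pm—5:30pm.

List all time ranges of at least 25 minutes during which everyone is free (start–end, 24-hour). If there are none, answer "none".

Grace free within 10:00–17:30: 11:05–11:35, 11:50–12:55, 14:10–15:15.
Grace ∩ Carlos: 11:05–11:15, 11:50–12:55, 14:10–14:25, 15:00–15:15.
Windows ≥ 25 min: 11:50–12:55.

11:50–12:55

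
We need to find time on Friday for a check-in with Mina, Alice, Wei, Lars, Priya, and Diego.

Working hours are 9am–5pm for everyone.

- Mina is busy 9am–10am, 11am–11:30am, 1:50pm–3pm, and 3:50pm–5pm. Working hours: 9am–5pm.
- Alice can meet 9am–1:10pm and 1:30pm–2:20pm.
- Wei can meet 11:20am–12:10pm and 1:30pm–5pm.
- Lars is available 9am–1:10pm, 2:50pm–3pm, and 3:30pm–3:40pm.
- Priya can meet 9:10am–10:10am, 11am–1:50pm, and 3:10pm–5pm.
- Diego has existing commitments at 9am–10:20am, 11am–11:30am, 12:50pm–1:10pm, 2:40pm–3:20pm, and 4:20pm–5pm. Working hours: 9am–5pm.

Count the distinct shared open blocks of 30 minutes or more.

Mina free within 09:00–17:00: 10:00–11:00, 11:30–13:50, 15:00–15:50.
Diego free within 09:00–17:00: 10:20–11:00, 11:30–12:50, 13:10–14:40, 15:20–16:20.
Mina ∩ Alice: 10:00–11:00, 11:30–13:10, 13:30–13:50.
Mina ∩ Alice ∩ Wei: 11:30–12:10, 13:30–13:50.
Mina ∩ Alice ∩ Wei ∩ Lars: 11:30–12:10.
Mina ∩ Alice ∩ Wei ∩ Lars ∩ Priya: 11:30–12:10.
Mina ∩ Alice ∩ Wei ∩ Lars ∩ Priya ∩ Diego: 11:30–12:10.
Windows ≥ 30 min: 11:30–12:10.
That's 1 window.

1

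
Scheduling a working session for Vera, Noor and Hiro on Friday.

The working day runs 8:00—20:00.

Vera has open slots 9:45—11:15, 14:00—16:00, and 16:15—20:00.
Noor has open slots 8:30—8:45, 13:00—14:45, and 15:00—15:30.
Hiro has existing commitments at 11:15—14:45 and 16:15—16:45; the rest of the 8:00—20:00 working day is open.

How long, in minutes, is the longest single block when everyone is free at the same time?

30 minutes

Hiro free within 08:00–20:00: 08:00–11:15, 14:45–16:15, 16:45–20:00.
Vera ∩ Noor: 14:00–14:45, 15:00–15:30.
Vera ∩ Noor ∩ Hiro: 15:00–15:30.
Single common window of 30 minutes.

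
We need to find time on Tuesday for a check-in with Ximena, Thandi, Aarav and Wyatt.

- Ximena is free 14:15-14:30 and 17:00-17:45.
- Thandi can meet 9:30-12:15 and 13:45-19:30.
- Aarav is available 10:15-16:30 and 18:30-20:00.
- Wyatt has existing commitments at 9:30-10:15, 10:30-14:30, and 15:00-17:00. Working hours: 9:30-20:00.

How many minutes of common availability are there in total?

0 minutes

Wyatt free within 09:30–20:00: 10:15–10:30, 14:30–15:00, 17:00–20:00.
Ximena ∩ Thandi: 14:15–14:30, 17:00–17:45.
Ximena ∩ Thandi ∩ Aarav: 14:15–14:30.
Ximena ∩ Thandi ∩ Aarav ∩ Wyatt: (none).
Total common minutes: 0.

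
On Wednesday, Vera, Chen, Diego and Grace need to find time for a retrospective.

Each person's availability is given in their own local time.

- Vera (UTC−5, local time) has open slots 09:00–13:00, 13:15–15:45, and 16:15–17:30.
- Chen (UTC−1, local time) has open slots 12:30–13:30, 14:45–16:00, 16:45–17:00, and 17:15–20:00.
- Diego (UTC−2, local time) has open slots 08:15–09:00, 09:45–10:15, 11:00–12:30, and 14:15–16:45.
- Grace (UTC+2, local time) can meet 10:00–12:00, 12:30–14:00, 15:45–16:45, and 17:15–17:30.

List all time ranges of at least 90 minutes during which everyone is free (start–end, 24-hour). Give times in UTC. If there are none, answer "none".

Vera → UTC: 14:00–18:00, 18:15–20:45, 21:15–22:30.
Chen → UTC: 13:30–14:30, 15:45–17:00, 17:45–18:00, 18:15–21:00.
Diego → UTC: 10:15–11:00, 11:45–12:15, 13:00–14:30, 16:15–18:45.
Grace → UTC: 08:00–10:00, 10:30–12:00, 13:45–14:45, 15:15–15:30.
Vera ∩ Chen: 14:00–14:30, 15:45–17:00, 17:45–18:00, 18:15–20:45.
Vera ∩ Chen ∩ Diego: 14:00–14:30, 16:15–17:00, 17:45–18:00, 18:15–18:45.
Vera ∩ Chen ∩ Diego ∩ Grace: 14:00–14:30.
Windows ≥ 90 min: (none).

none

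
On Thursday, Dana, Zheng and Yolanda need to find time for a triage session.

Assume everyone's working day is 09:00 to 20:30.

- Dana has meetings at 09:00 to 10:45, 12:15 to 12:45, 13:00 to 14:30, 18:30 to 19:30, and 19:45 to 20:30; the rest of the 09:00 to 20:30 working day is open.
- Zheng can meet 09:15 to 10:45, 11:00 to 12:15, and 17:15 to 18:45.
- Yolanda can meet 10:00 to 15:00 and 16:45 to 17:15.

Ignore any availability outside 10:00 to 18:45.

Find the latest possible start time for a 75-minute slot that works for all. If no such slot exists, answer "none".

11:00

Dana free within 09:00–20:30: 10:45–12:15, 12:45–13:00, 14:30–18:30, 19:30–19:45.
Dana ∩ Zheng: 11:00–12:15, 17:15–18:30.
Dana ∩ Zheng ∩ Yolanda: 11:00–12:15.
Restricted to 10:00–18:45: 11:00–12:15.
Windows ≥ 75 min: 11:00–12:15.
Latest start in the last window 11:00–12:15 is 12:15 − 75 min = 11:00.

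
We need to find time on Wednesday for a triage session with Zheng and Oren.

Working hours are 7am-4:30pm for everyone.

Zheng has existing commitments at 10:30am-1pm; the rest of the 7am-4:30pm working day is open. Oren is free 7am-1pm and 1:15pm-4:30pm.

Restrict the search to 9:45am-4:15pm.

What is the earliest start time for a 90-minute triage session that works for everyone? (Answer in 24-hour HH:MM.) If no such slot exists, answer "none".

Zheng free within 07:00–16:30: 07:00–10:30, 13:00–16:30.
Zheng ∩ Oren: 07:00–10:30, 13:15–16:30.
Restricted to 09:45–16:15: 09:45–10:30, 13:15–16:15.
Windows ≥ 90 min: 13:15–16:15.
Earliest such window starts at 13:15.

13:15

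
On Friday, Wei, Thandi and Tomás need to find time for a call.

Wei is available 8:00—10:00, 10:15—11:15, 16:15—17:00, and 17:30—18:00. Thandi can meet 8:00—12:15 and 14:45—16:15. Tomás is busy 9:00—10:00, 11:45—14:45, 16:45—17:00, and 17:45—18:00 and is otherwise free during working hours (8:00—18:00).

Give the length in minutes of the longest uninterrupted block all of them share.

Tomás free within 08:00–18:00: 08:00–09:00, 10:00–11:45, 14:45–16:45, 17:00–17:45.
Wei ∩ Thandi: 08:00–10:00, 10:15–11:15.
Wei ∩ Thandi ∩ Tomás: 08:00–09:00, 10:15–11:15.
Common window lengths: 60, 60 min; longest is 60.

60 minutes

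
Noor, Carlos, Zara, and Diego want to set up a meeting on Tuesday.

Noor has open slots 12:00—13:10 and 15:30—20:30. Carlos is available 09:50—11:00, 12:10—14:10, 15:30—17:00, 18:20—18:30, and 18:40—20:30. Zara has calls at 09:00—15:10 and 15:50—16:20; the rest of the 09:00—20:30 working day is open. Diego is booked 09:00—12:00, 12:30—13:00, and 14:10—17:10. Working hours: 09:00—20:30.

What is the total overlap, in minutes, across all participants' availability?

Zara free within 09:00–20:30: 15:10–15:50, 16:20–20:30.
Diego free within 09:00–20:30: 12:00–12:30, 13:00–14:10, 17:10–20:30.
Noor ∩ Carlos: 12:10–13:10, 15:30–17:00, 18:20–18:30, 18:40–20:30.
Noor ∩ Carlos ∩ Zara: 15:30–15:50, 16:20–17:00, 18:20–18:30, 18:40–20:30.
Noor ∩ Carlos ∩ Zara ∩ Diego: 18:20–18:30, 18:40–20:30.
Total common minutes: 10 + 110 = 120.

120 minutes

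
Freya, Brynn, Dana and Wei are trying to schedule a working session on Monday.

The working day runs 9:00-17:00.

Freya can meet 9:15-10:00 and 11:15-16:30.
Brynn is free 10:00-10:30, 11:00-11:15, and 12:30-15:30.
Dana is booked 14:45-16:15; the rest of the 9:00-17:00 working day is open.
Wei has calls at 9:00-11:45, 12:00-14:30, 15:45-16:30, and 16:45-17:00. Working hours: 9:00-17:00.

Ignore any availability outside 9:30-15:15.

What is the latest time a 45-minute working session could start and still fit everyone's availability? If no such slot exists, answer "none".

none

Dana free within 09:00–17:00: 09:00–14:45, 16:15–17:00.
Wei free within 09:00–17:00: 11:45–12:00, 14:30–15:45, 16:30–16:45.
Freya ∩ Brynn: 12:30–15:30.
Freya ∩ Brynn ∩ Dana: 12:30–14:45.
Freya ∩ Brynn ∩ Dana ∩ Wei: 14:30–14:45.
Restricted to 09:30–15:15: 14:30–14:45.
Windows ≥ 45 min: (none).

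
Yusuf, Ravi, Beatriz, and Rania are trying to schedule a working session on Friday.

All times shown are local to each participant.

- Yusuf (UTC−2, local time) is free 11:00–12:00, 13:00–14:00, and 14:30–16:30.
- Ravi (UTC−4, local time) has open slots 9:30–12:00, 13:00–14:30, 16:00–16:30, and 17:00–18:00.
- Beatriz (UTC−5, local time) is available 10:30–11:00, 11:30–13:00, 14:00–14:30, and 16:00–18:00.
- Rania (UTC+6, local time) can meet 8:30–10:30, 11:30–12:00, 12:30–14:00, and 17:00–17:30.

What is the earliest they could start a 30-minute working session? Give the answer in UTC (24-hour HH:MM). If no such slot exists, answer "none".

Yusuf → UTC: 13:00–14:00, 15:00–16:00, 16:30–18:30.
Ravi → UTC: 13:30–16:00, 17:00–18:30, 20:00–20:30, 21:00–22:00.
Beatriz → UTC: 15:30–16:00, 16:30–18:00, 19:00–19:30, 21:00–23:00.
Rania → UTC: 02:30–04:30, 05:30–06:00, 06:30–08:00, 11:00–11:30.
Yusuf ∩ Ravi: 13:30–14:00, 15:00–16:00, 17:00–18:30.
Yusuf ∩ Ravi ∩ Beatriz: 15:30–16:00, 17:00–18:00.
Yusuf ∩ Ravi ∩ Beatriz ∩ Rania: (none).
Windows ≥ 30 min: (none).

none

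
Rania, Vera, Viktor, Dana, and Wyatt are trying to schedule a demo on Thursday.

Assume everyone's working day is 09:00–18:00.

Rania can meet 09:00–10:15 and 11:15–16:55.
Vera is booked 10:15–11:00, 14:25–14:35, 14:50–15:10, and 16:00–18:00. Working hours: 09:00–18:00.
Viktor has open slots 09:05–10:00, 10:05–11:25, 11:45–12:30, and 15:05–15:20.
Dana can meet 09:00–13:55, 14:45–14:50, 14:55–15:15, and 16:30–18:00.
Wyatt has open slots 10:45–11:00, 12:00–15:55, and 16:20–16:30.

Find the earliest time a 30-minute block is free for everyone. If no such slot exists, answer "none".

12:00

Vera free within 09:00–18:00: 09:00–10:15, 11:00–14:25, 14:35–14:50, 15:10–16:00.
Rania ∩ Vera: 09:00–10:15, 11:15–14:25, 14:35–14:50, 15:10–16:00.
Rania ∩ Vera ∩ Viktor: 09:05–10:00, 10:05–10:15, 11:15–11:25, 11:45–12:30, 15:10–15:20.
Rania ∩ Vera ∩ Viktor ∩ Dana: 09:05–10:00, 10:05–10:15, 11:15–11:25, 11:45–12:30, 15:10–15:15.
Rania ∩ Vera ∩ Viktor ∩ Dana ∩ Wyatt: 12:00–12:30, 15:10–15:15.
Windows ≥ 30 min: 12:00–12:30.
Earliest such window starts at 12:00.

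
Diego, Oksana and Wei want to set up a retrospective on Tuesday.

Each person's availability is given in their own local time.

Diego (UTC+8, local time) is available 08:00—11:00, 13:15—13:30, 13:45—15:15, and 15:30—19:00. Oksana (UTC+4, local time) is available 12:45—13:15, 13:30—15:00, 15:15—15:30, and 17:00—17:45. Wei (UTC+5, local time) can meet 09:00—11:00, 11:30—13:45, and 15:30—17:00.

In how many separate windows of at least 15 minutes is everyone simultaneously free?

1

Diego → UTC: 00:00–03:00, 05:15–05:30, 05:45–07:15, 07:30–11:00.
Oksana → UTC: 08:45–09:15, 09:30–11:00, 11:15–11:30, 13:00–13:45.
Wei → UTC: 04:00–06:00, 06:30–08:45, 10:30–12:00.
Diego ∩ Oksana: 08:45–09:15, 09:30–11:00.
Diego ∩ Oksana ∩ Wei: 10:30–11:00.
Windows ≥ 15 min: 10:30–11:00.
That's 1 window.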